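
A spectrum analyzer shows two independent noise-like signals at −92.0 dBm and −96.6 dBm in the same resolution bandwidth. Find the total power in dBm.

Convert to linear, add, convert back:
P₁ = 6.31×10⁻¹³ W, P₂ = 2.19×10⁻¹³ W
P_tot = 8.50×10⁻¹³ W → 10 log₁₀(P_tot / 10⁻³) = −90.7 dBm

−90.7 dBm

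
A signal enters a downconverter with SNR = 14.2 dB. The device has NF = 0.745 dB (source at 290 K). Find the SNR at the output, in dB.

13.455 dB

By definition F = SNR_in/SNR_out, so in dB: SNR_out = SNR_in − NF
SNR_out = 14.2 − 0.745 = 13.455 dB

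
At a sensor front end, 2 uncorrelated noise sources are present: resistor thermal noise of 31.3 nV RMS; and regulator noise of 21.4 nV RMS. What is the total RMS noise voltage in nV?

Uncorrelated sources add in power (mean-square): V_tot = √(ΣV_i²)
V_tot = √[(3.13×10⁻⁸)² + (2.14×10⁻⁸)²] = 3.79×10⁻⁸ V = 37.9 nV

37.9 nV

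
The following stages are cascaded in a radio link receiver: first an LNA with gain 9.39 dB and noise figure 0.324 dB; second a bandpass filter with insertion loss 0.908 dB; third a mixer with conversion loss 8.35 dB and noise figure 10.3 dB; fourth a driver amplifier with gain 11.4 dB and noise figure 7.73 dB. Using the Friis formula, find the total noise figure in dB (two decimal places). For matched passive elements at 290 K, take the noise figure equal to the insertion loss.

8.61 dB

Convert to linear (a loss of L dB is a gain of −L dB): F_i = 10^(NF_i/10), G_i = 10^(G_i,dB/10)
  Stage 1: F_1 = 10^(0.324/10) = 1.077, G_1 = 10^(9.39/10) = 8.690
  Stage 2: F_2 = 10^(0.908/10) = 1.233, G_2 = 10^(−0.908/10) = 0.8113
  Stage 3: F_3 = 10^(10.3/10) = 10.72, G_3 = 10^(−8.35/10) = 0.1462
  Stage 4: F_4 = 10^(7.73/10) = 5.929, G_4 = 10^(11.4/10) = 13.80
Friis cascade:
  F = 1.077 + (1.233 − 1)/8.690 + (10.72 − 1)/7.050 + (5.929 − 1)/1.031 = 7.264
NF = 10 log₁₀(7.264) = 8.61 dB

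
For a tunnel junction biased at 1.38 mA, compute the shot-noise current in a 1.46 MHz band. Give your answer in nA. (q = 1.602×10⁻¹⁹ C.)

I_n = √(2qI·B)
2qI·B = 2 × 1.602×10⁻¹⁹ × 1.38×10⁻³ × 1.46×10⁶ = 6.46×10⁻¹⁶ A²
I_n = √(6.46×10⁻¹⁶) = 2.54×10⁻⁸ A = 25.4 nA

25.4 nA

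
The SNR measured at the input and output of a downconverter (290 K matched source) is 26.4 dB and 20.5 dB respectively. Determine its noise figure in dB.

NF (dB) = SNR_in(dB) − SNR_out(dB) when the source is at T₀
NF = 26.4 − 20.5 = 5.9 dB

5.9 dB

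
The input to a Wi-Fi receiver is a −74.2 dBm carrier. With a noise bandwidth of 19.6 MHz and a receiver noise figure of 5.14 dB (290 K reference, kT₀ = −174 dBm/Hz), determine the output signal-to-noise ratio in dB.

Noise floor: N = −174 + 10 log₁₀(B) + NF
10 log₁₀(1.96×10⁷) = 72.92 dB
N = −174 + 72.92 + 5.14 = −95.94 dBm
SNR = P_sig − N = −74.2 − (−95.94) = 21.74 dB → 21.7 dB

21.7 dB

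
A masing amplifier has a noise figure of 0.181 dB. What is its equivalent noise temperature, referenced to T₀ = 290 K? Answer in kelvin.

F = 10^(0.181/10) = 1.04256
T_e = (F − 1)·T₀ = (1.04256 − 1) × 290 = 12.3 K

12.3 K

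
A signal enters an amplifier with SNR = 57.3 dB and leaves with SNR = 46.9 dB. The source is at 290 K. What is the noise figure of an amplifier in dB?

NF (dB) = SNR_in(dB) − SNR_out(dB) when the source is at T₀
NF = 57.3 − 46.9 = 10.4 dB

10.4 dB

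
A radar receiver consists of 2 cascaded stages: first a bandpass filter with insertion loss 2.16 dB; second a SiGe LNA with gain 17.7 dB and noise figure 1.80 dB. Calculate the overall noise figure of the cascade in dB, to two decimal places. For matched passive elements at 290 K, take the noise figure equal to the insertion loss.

Convert to linear (a loss of L dB is a gain of −L dB): F_i = 10^(NF_i/10), G_i = 10^(G_i,dB/10)
  Stage 1: F_1 = 10^(2.16/10) = 1.644, G_1 = 10^(−2.16/10) = 0.6081
  Stage 2: F_2 = 10^(1.80/10) = 1.514, G_2 = 10^(17.7/10) = 58.88
Friis cascade:
  F = 1.644 + (1.514 − 1)/0.6081 = 2.489
NF = 10 log₁₀(2.489) = 3.96 dB

3.96 dB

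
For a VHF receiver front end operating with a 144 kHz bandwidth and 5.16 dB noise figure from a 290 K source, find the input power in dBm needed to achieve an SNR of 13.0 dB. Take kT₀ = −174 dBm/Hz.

−104.3 dBm

Sensitivity = −174 + 10 log₁₀(B) + NF + SNR_min
= −174 + 51.58 + 5.16 + 13.0
= −104.26 dBm → −104.3 dBm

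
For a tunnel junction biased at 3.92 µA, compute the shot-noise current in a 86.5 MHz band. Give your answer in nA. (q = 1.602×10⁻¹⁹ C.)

I_n = √(2qI·B)
2qI·B = 2 × 1.602×10⁻¹⁹ × 3.92×10⁻⁶ × 8.65×10⁷ = 1.09×10⁻¹⁶ A²
I_n = √(1.09×10⁻¹⁶) = 1.04×10⁻⁸ A = 10.4 nA

10.4 nA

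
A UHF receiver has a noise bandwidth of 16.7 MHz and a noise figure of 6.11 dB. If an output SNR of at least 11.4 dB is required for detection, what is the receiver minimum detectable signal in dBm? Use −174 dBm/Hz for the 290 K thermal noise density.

−84.3 dBm

Sensitivity = −174 + 10 log₁₀(B) + NF + SNR_min
= −174 + 72.23 + 6.11 + 11.4
= −84.26 dBm → −84.3 dBm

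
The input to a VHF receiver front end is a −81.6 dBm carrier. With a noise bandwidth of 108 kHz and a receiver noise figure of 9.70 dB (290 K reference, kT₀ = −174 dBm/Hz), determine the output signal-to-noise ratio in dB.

Noise floor: N = −174 + 10 log₁₀(B) + NF
10 log₁₀(1.08×10⁵) = 50.33 dB
N = −174 + 50.33 + 9.70 = −113.97 dBm
SNR = P_sig − N = −81.6 − (−113.97) = 32.37 dB → 32.4 dB

32.4 dB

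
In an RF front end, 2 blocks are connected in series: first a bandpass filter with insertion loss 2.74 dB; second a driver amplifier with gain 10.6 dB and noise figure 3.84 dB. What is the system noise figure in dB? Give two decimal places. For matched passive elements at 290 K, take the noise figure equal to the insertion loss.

6.58 dB

Convert to linear (a loss of L dB is a gain of −L dB): F_i = 10^(NF_i/10), G_i = 10^(G_i,dB/10)
  Stage 1: F_1 = 10^(2.74/10) = 1.879, G_1 = 10^(−2.74/10) = 0.5321
  Stage 2: F_2 = 10^(3.84/10) = 2.421, G_2 = 10^(10.6/10) = 11.48
Friis cascade:
  F = 1.879 + (2.421 − 1)/0.5321 = 4.550
NF = 10 log₁₀(4.550) = 6.58 dB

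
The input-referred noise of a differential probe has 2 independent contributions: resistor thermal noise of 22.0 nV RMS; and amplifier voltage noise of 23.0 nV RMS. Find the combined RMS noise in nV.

31.8 nV

Uncorrelated sources add in power (mean-square): V_tot = √(ΣV_i²)
V_tot = √[(2.20×10⁻⁸)² + (2.30×10⁻⁸)²] = 3.18×10⁻⁸ V = 31.8 nV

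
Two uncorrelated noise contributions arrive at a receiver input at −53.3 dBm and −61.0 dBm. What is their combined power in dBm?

Convert to linear, add, convert back:
P₁ = 4.68×10⁻⁹ W, P₂ = 7.94×10⁻¹⁰ W
P_tot = 5.47×10⁻⁹ W → 10 log₁₀(P_tot / 10⁻³) = −52.6 dBm

−52.6 dBm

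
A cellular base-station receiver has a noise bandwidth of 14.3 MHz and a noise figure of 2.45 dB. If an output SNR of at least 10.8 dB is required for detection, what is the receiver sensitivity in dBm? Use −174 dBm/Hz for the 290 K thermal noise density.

−89.2 dBm

Sensitivity = −174 + 10 log₁₀(B) + NF + SNR_min
= −174 + 71.55 + 2.45 + 10.8
= −89.20 dBm → −89.2 dBm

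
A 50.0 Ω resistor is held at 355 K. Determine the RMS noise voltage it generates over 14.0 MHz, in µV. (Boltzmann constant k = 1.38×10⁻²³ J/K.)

3.70 µV

V_n = √(4kTRB)
4kTRB = 4 × 1.38×10⁻²³ × 355 × 5.00×10¹ × 1.40×10⁷ = 1.37×10⁻¹¹ V²
V_n = √(1.37×10⁻¹¹) = 3.70×10⁻⁶ V = 3.70 µV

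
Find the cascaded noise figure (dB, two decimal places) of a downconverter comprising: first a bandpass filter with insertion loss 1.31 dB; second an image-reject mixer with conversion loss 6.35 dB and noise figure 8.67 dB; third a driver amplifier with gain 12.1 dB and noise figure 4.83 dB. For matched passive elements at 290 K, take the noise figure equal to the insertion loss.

Convert to linear (a loss of L dB is a gain of −L dB): F_i = 10^(NF_i/10), G_i = 10^(G_i,dB/10)
  Stage 1: F_1 = 10^(1.31/10) = 1.352, G_1 = 10^(−1.31/10) = 0.7396
  Stage 2: F_2 = 10^(8.67/10) = 7.362, G_2 = 10^(−6.35/10) = 0.2317
  Stage 3: F_3 = 10^(4.83/10) = 3.041, G_3 = 10^(12.1/10) = 16.22
Friis cascade:
  F = 1.352 + (7.362 − 1)/0.7396 + (3.041 − 1)/0.1714 = 21.86
NF = 10 log₁₀(21.86) = 13.40 dB

13.40 dB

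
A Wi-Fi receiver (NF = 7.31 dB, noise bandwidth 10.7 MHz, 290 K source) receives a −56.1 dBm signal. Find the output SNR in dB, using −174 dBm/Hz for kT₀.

Noise floor: N = −174 + 10 log₁₀(B) + NF
10 log₁₀(1.07×10⁷) = 70.29 dB
N = −174 + 70.29 + 7.31 = −96.40 dBm
SNR = P_sig − N = −56.1 − (−96.40) = 40.30 dB → 40.3 dB

40.3 dB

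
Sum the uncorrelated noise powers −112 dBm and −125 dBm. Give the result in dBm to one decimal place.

−111.8 dBm

Convert to linear, add, convert back:
P₁ = 6.31×10⁻¹⁵ W, P₂ = 3.16×10⁻¹⁶ W
P_tot = 6.63×10⁻¹⁵ W → 10 log₁₀(P_tot / 10⁻³) = −111.8 dBm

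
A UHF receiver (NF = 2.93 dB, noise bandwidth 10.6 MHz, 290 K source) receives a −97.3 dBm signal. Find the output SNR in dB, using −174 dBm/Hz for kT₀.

Noise floor: N = −174 + 10 log₁₀(B) + NF
10 log₁₀(1.06×10⁷) = 70.25 dB
N = −174 + 70.25 + 2.93 = −100.82 dBm
SNR = P_sig − N = −97.3 − (−100.82) = 3.52 dB → 3.5 dB

3.5 dB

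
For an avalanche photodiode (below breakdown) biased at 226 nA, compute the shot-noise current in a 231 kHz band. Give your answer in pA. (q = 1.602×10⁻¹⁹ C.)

129 pA

I_n = √(2qI·B)
2qI·B = 2 × 1.602×10⁻¹⁹ × 2.26×10⁻⁷ × 2.31×10⁵ = 1.67×10⁻²⁰ A²
I_n = √(1.67×10⁻²⁰) = 1.29×10⁻¹⁰ A = 129 pA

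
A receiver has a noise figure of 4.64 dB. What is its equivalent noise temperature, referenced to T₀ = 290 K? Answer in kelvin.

F = 10^(4.64/10) = 2.91072
T_e = (F − 1)·T₀ = (2.91072 − 1) × 290 = 554 K

554 K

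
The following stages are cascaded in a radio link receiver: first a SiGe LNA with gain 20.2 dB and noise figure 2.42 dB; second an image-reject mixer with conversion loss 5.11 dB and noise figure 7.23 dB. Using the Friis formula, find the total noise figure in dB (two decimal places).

2.52 dB

Convert to linear (a loss of L dB is a gain of −L dB): F_i = 10^(NF_i/10), G_i = 10^(G_i,dB/10)
  Stage 1: F_1 = 10^(2.42/10) = 1.746, G_1 = 10^(20.2/10) = 104.7
  Stage 2: F_2 = 10^(7.23/10) = 5.284, G_2 = 10^(−5.11/10) = 0.3083
Friis cascade:
  F = 1.746 + (5.284 − 1)/104.7 = 1.787
NF = 10 log₁₀(1.787) = 2.52 dB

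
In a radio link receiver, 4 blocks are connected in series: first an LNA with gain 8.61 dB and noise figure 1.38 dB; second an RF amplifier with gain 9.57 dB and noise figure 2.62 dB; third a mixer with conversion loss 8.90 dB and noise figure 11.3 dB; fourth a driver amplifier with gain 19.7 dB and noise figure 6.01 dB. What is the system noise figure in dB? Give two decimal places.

Convert to linear (a loss of L dB is a gain of −L dB): F_i = 10^(NF_i/10), G_i = 10^(G_i,dB/10)
  Stage 1: F_1 = 10^(1.38/10) = 1.374, G_1 = 10^(8.61/10) = 7.261
  Stage 2: F_2 = 10^(2.62/10) = 1.828, G_2 = 10^(9.57/10) = 9.057
  Stage 3: F_3 = 10^(11.3/10) = 13.49, G_3 = 10^(−8.90/10) = 0.1288
  Stage 4: F_4 = 10^(6.01/10) = 3.990, G_4 = 10^(19.7/10) = 93.33
Friis cascade:
  F = 1.374 + (1.828 − 1)/7.261 + (13.49 − 1)/65.77 + (3.990 − 1)/8.472 = 2.031
NF = 10 log₁₀(2.031) = 3.08 dB

3.08 dB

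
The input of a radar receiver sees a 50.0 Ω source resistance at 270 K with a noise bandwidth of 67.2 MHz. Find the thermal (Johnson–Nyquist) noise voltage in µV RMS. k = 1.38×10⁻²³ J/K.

7.08 µV

V_n = √(4kTRB)
4kTRB = 4 × 1.38×10⁻²³ × 270 × 5.00×10¹ × 6.72×10⁷ = 5.01×10⁻¹¹ V²
V_n = √(5.01×10⁻¹¹) = 7.08×10⁻⁶ V = 7.08 µV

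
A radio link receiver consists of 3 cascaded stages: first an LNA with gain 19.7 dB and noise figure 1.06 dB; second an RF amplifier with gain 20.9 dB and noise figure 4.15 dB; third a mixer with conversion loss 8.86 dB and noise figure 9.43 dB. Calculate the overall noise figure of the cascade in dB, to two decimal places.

1.12 dB

Convert to linear (a loss of L dB is a gain of −L dB): F_i = 10^(NF_i/10), G_i = 10^(G_i,dB/10)
  Stage 1: F_1 = 10^(1.06/10) = 1.276, G_1 = 10^(19.7/10) = 93.33
  Stage 2: F_2 = 10^(4.15/10) = 2.600, G_2 = 10^(20.9/10) = 123.0
  Stage 3: F_3 = 10^(9.43/10) = 8.770, G_3 = 10^(−8.86/10) = 0.1300
Friis cascade:
  F = 1.276 + (2.600 − 1)/93.33 + (8.770 − 1)/1.148×10⁴ = 1.294
NF = 10 log₁₀(1.294) = 1.12 dB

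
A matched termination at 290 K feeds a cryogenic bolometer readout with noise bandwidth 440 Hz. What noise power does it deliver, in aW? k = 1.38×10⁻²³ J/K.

P_n = kTB = 1.38×10⁻²³ × 290 × 4.40×10² = 1.76×10⁻¹⁸ W = 1.76 aW

1.76 aW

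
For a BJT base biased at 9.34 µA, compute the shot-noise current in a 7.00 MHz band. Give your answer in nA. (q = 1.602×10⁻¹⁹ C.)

I_n = √(2qI·B)
2qI·B = 2 × 1.602×10⁻¹⁹ × 9.34×10⁻⁶ × 7.00×10⁶ = 2.09×10⁻¹⁷ A²
I_n = √(2.09×10⁻¹⁷) = 4.58×10⁻⁹ A = 4.58 nA

4.58 nA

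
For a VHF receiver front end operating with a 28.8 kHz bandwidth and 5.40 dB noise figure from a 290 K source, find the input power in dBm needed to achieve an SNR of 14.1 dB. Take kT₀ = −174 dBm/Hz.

−109.9 dBm

Sensitivity = −174 + 10 log₁₀(B) + NF + SNR_min
= −174 + 44.59 + 5.40 + 14.1
= −109.91 dBm → −109.9 dBm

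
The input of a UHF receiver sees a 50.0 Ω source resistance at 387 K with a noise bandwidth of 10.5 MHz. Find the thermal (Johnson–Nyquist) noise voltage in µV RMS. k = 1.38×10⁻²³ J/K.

V_n = √(4kTRB)
4kTRB = 4 × 1.38×10⁻²³ × 387 × 5.00×10¹ × 1.05×10⁷ = 1.12×10⁻¹¹ V²
V_n = √(1.12×10⁻¹¹) = 3.35×10⁻⁶ V = 3.35 µV

3.35 µV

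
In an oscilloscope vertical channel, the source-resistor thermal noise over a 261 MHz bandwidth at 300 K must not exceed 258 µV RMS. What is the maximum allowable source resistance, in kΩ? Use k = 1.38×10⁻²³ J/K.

Johnson–Nyquist: V_n = √(4kTRB) ⇒ R = V_n² / (4kTB)
4kTB = 4 × 1.38×10⁻²³ × 300 × 2.61×10⁸ = 4.32×10⁻¹²
R = (2.58×10⁻⁴)² / 4.32×10⁻¹² = 1.54×10⁴ Ω = 15.4 kΩ

15.4 kΩ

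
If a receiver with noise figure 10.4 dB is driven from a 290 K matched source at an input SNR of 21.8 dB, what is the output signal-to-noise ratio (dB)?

By definition F = SNR_in/SNR_out, so in dB: SNR_out = SNR_in − NF
SNR_out = 21.8 − 10.4 = 11.4 dB

11.4 dB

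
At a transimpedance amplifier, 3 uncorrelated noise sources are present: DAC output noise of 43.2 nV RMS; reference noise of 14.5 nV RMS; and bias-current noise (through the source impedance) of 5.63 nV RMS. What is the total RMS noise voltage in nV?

Uncorrelated sources add in power (mean-square): V_tot = √(ΣV_i²)
V_tot = √[(4.32×10⁻⁸)² + (1.45×10⁻⁸)² + (5.63×10⁻⁹)²] = 4.59×10⁻⁸ V = 45.9 nV

45.9 nV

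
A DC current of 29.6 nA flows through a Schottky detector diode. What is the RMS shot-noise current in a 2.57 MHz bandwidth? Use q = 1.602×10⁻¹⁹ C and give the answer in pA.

156 pA

I_n = √(2qI·B)
2qI·B = 2 × 1.602×10⁻¹⁹ × 2.96×10⁻⁸ × 2.57×10⁶ = 2.44×10⁻²⁰ A²
I_n = √(2.44×10⁻²⁰) = 1.56×10⁻¹⁰ A = 156 pA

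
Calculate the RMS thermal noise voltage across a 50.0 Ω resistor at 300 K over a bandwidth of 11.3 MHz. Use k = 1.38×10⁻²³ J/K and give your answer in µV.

3.06 µV

V_n = √(4kTRB)
4kTRB = 4 × 1.38×10⁻²³ × 300 × 5.00×10¹ × 1.13×10⁷ = 9.36×10⁻¹² V²
V_n = √(9.36×10⁻¹²) = 3.06×10⁻⁶ V = 3.06 µV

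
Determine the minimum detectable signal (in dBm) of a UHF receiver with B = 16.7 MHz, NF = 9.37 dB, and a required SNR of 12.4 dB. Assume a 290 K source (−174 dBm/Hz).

Sensitivity = −174 + 10 log₁₀(B) + NF + SNR_min
= −174 + 72.23 + 9.37 + 12.4
= −80.00 dBm → −80.0 dBm

−80.0 dBm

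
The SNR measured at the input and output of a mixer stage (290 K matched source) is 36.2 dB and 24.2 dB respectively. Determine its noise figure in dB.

12.0 dB

NF (dB) = SNR_in(dB) − SNR_out(dB) when the source is at T₀
NF = 36.2 − 24.2 = 12.0 dB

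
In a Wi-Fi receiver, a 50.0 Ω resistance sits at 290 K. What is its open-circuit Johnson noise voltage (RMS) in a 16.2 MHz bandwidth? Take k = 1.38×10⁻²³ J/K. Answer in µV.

3.60 µV

V_n = √(4kTRB)
4kTRB = 4 × 1.38×10⁻²³ × 290 × 5.00×10¹ × 1.62×10⁷ = 1.30×10⁻¹¹ V²
V_n = √(1.30×10⁻¹¹) = 3.60×10⁻⁶ V = 3.60 µV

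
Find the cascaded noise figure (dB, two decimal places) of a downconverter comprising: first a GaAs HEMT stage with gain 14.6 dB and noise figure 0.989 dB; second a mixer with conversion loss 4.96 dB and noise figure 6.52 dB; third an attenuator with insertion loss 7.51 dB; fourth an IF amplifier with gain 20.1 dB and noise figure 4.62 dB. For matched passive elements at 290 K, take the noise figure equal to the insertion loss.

4.83 dB

Convert to linear (a loss of L dB is a gain of −L dB): F_i = 10^(NF_i/10), G_i = 10^(G_i,dB/10)
  Stage 1: F_1 = 10^(0.989/10) = 1.256, G_1 = 10^(14.6/10) = 28.84
  Stage 2: F_2 = 10^(6.52/10) = 4.487, G_2 = 10^(−4.96/10) = 0.3192
  Stage 3: F_3 = 10^(7.51/10) = 5.636, G_3 = 10^(−7.51/10) = 0.1774
  Stage 4: F_4 = 10^(4.62/10) = 2.897, G_4 = 10^(20.1/10) = 102.3
Friis cascade:
  F = 1.256 + (4.487 − 1)/28.84 + (5.636 − 1)/9.204 + (2.897 − 1)/1.633 = 3.042
NF = 10 log₁₀(3.042) = 4.83 dB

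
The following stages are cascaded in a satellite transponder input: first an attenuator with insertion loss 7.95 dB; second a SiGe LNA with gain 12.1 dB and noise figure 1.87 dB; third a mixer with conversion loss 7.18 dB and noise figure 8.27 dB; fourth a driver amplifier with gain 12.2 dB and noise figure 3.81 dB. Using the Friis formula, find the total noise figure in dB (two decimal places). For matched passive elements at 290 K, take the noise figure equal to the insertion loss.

Convert to linear (a loss of L dB is a gain of −L dB): F_i = 10^(NF_i/10), G_i = 10^(G_i,dB/10)
  Stage 1: F_1 = 10^(7.95/10) = 6.237, G_1 = 10^(−7.95/10) = 0.1603
  Stage 2: F_2 = 10^(1.87/10) = 1.538, G_2 = 10^(12.1/10) = 16.22
  Stage 3: F_3 = 10^(8.27/10) = 6.714, G_3 = 10^(−7.18/10) = 0.1914
  Stage 4: F_4 = 10^(3.81/10) = 2.404, G_4 = 10^(12.2/10) = 16.60
Friis cascade:
  F = 6.237 + (1.538 − 1)/0.1603 + (6.714 − 1)/2.600 + (2.404 − 1)/0.4977 = 14.61
NF = 10 log₁₀(14.61) = 11.65 dB

11.65 dB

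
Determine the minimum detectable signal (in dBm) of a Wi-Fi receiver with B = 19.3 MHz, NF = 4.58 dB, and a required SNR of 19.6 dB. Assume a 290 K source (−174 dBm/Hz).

Sensitivity = −174 + 10 log₁₀(B) + NF + SNR_min
= −174 + 72.86 + 4.58 + 19.6
= −76.96 dBm → −77.0 dBm

−77.0 dBm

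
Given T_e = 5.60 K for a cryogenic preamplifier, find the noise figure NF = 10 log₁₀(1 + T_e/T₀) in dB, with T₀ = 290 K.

0.083 dB

F = 1 + T_e/T₀ = 1 + 5.60/290 = 1.01931
NF = 10 log₁₀(1.01931) = 0.083 dB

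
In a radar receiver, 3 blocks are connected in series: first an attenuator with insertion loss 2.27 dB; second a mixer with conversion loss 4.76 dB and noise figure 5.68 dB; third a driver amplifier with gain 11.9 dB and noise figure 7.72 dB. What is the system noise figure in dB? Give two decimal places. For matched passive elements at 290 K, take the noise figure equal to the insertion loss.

14.92 dB

Convert to linear (a loss of L dB is a gain of −L dB): F_i = 10^(NF_i/10), G_i = 10^(G_i,dB/10)
  Stage 1: F_1 = 10^(2.27/10) = 1.687, G_1 = 10^(−2.27/10) = 0.5929
  Stage 2: F_2 = 10^(5.68/10) = 3.698, G_2 = 10^(−4.76/10) = 0.3342
  Stage 3: F_3 = 10^(7.72/10) = 5.916, G_3 = 10^(11.9/10) = 15.49
Friis cascade:
  F = 1.687 + (3.698 − 1)/0.5929 + (5.916 − 1)/0.1982 = 31.04
NF = 10 log₁₀(31.04) = 14.92 dB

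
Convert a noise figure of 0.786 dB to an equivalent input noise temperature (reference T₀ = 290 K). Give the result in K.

57.5 K

F = 10^(0.786/10) = 1.1984
T_e = (F − 1)·T₀ = (1.1984 − 1) × 290 = 57.5 K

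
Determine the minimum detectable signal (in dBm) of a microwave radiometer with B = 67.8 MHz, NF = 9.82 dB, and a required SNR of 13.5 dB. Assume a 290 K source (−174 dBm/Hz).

−72.4 dBm

Sensitivity = −174 + 10 log₁₀(B) + NF + SNR_min
= −174 + 78.31 + 9.82 + 13.5
= −72.37 dBm → −72.4 dBm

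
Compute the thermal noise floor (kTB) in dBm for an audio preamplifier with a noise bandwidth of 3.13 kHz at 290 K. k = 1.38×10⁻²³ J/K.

P_n = kTB = 1.38×10⁻²³ × 290 × 3.13×10³ = 1.25×10⁻¹⁷ W
In dBm: 10 log₁₀(1.25×10⁻¹⁷ / 10⁻³) = −139.0 dBm

−139.0 dBm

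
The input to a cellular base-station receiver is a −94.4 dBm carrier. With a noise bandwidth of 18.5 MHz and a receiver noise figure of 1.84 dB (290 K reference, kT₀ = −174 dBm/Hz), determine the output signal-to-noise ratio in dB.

Noise floor: N = −174 + 10 log₁₀(B) + NF
10 log₁₀(1.85×10⁷) = 72.67 dB
N = −174 + 72.67 + 1.84 = −99.49 dBm
SNR = P_sig − N = −94.4 − (−99.49) = 5.09 dB → 5.1 dB

5.1 dB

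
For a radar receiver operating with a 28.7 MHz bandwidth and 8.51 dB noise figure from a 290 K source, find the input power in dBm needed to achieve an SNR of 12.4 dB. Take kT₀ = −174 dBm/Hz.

Sensitivity = −174 + 10 log₁₀(B) + NF + SNR_min
= −174 + 74.58 + 8.51 + 12.4
= −78.51 dBm → −78.5 dBm

−78.5 dBm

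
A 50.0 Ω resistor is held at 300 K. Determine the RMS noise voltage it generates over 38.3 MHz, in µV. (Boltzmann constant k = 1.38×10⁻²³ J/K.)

5.63 µV

V_n = √(4kTRB)
4kTRB = 4 × 1.38×10⁻²³ × 300 × 5.00×10¹ × 3.83×10⁷ = 3.17×10⁻¹¹ V²
V_n = √(3.17×10⁻¹¹) = 5.63×10⁻⁶ V = 5.63 µV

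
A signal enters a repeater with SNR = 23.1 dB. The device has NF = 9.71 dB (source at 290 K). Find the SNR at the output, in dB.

13.39 dB

By definition F = SNR_in/SNR_out, so in dB: SNR_out = SNR_in − NF
SNR_out = 23.1 − 9.71 = 13.39 dB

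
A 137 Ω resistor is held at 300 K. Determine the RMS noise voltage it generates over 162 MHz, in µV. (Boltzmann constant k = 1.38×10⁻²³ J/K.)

V_n = √(4kTRB)
4kTRB = 4 × 1.38×10⁻²³ × 300 × 1.37×10² × 1.62×10⁸ = 3.68×10⁻¹⁰ V²
V_n = √(3.68×10⁻¹⁰) = 1.92×10⁻⁵ V = 19.2 µV

19.2 µV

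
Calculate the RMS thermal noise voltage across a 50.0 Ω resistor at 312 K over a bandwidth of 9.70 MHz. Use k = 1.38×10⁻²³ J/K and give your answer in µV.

2.89 µV

V_n = √(4kTRB)
4kTRB = 4 × 1.38×10⁻²³ × 312 × 5.00×10¹ × 9.70×10⁶ = 8.35×10⁻¹² V²
V_n = √(8.35×10⁻¹²) = 2.89×10⁻⁶ V = 2.89 µV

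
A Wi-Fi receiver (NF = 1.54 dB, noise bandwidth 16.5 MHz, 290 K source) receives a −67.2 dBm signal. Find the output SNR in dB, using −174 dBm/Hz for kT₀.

Noise floor: N = −174 + 10 log₁₀(B) + NF
10 log₁₀(1.65×10⁷) = 72.17 dB
N = −174 + 72.17 + 1.54 = −100.29 dBm
SNR = P_sig − N = −67.2 − (−100.29) = 33.09 dB → 33.1 dB

33.1 dB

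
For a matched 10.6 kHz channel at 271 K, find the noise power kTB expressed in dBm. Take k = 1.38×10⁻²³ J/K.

−134.0 dBm

P_n = kTB = 1.38×10⁻²³ × 271 × 1.06×10⁴ = 3.96×10⁻¹⁷ W
In dBm: 10 log₁₀(3.96×10⁻¹⁷ / 10⁻³) = −134.0 dBm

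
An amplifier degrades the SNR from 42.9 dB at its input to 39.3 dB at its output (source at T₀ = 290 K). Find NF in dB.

3.6 dB

NF (dB) = SNR_in(dB) − SNR_out(dB) when the source is at T₀
NF = 42.9 − 39.3 = 3.6 dB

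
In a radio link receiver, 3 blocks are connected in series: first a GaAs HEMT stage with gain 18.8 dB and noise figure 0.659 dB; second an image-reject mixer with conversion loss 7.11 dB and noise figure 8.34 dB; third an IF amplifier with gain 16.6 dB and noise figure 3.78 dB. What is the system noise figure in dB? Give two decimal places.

Convert to linear (a loss of L dB is a gain of −L dB): F_i = 10^(NF_i/10), G_i = 10^(G_i,dB/10)
  Stage 1: F_1 = 10^(0.659/10) = 1.164, G_1 = 10^(18.8/10) = 75.86
  Stage 2: F_2 = 10^(8.34/10) = 6.823, G_2 = 10^(−7.11/10) = 0.1945
  Stage 3: F_3 = 10^(3.78/10) = 2.388, G_3 = 10^(16.6/10) = 45.71
Friis cascade:
  F = 1.164 + (6.823 − 1)/75.86 + (2.388 − 1)/14.76 = 1.335
NF = 10 log₁₀(1.335) = 1.25 dB

1.25 dB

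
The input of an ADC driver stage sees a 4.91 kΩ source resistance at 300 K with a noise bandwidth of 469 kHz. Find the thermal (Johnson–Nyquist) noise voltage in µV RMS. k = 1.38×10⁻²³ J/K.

V_n = √(4kTRB)
4kTRB = 4 × 1.38×10⁻²³ × 300 × 4.91×10³ × 4.69×10⁵ = 3.81×10⁻¹¹ V²
V_n = √(3.81×10⁻¹¹) = 6.18×10⁻⁶ V = 6.18 µV

6.18 µV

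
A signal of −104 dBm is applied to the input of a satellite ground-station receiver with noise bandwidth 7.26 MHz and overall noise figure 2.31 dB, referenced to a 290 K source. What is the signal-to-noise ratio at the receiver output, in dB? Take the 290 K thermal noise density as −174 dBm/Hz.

Noise floor: N = −174 + 10 log₁₀(B) + NF
10 log₁₀(7.26×10⁶) = 68.61 dB
N = −174 + 68.61 + 2.31 = −103.08 dBm
SNR = P_sig − N = −104 − (−103.08) = −0.92 dB → −0.9 dB

−0.9 dB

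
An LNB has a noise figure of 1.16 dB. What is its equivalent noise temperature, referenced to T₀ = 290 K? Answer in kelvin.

F = 10^(1.16/10) = 1.30617
T_e = (F − 1)·T₀ = (1.30617 − 1) × 290 = 88.8 K

88.8 K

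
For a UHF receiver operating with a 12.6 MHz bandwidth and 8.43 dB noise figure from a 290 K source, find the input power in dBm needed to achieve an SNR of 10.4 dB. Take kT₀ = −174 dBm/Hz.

−84.2 dBm

Sensitivity = −174 + 10 log₁₀(B) + NF + SNR_min
= −174 + 71 + 8.43 + 10.4
= −84.17 dBm → −84.2 dBm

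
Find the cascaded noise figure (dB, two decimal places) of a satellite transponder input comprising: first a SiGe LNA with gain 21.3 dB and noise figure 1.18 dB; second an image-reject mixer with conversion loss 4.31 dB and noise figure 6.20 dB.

1.26 dB

Convert to linear (a loss of L dB is a gain of −L dB): F_i = 10^(NF_i/10), G_i = 10^(G_i,dB/10)
  Stage 1: F_1 = 10^(1.18/10) = 1.312, G_1 = 10^(21.3/10) = 134.9
  Stage 2: F_2 = 10^(6.20/10) = 4.169, G_2 = 10^(−4.31/10) = 0.3707
Friis cascade:
  F = 1.312 + (4.169 − 1)/134.9 = 1.336
NF = 10 log₁₀(1.336) = 1.26 dB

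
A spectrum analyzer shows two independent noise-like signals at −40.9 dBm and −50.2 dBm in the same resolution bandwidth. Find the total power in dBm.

Convert to linear, add, convert back:
P₁ = 8.13×10⁻⁸ W, P₂ = 9.55×10⁻⁹ W
P_tot = 9.08×10⁻⁸ W → 10 log₁₀(P_tot / 10⁻³) = −40.4 dBm

−40.4 dBm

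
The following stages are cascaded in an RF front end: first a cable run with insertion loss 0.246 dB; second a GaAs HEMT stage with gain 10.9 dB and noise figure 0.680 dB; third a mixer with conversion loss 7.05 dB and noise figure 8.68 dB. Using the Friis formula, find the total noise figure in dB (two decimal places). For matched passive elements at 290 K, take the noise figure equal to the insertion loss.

2.52 dB

Convert to linear (a loss of L dB is a gain of −L dB): F_i = 10^(NF_i/10), G_i = 10^(G_i,dB/10)
  Stage 1: F_1 = 10^(0.246/10) = 1.058, G_1 = 10^(−0.246/10) = 0.9449
  Stage 2: F_2 = 10^(0.680/10) = 1.169, G_2 = 10^(10.9/10) = 12.30
  Stage 3: F_3 = 10^(8.68/10) = 7.379, G_3 = 10^(−7.05/10) = 0.1972
Friis cascade:
  F = 1.058 + (1.169 − 1)/0.9449 + (7.379 − 1)/11.63 = 1.786
NF = 10 log₁₀(1.786) = 2.52 dB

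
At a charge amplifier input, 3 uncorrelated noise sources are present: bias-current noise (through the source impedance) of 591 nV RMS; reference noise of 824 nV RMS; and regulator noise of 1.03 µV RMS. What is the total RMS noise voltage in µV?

Uncorrelated sources add in power (mean-square): V_tot = √(ΣV_i²)
V_tot = √[(5.91×10⁻⁷)² + (8.24×10⁻⁷)² + (1.03×10⁻⁶)²] = 1.45×10⁻⁶ V = 1.45 µV

1.45 µV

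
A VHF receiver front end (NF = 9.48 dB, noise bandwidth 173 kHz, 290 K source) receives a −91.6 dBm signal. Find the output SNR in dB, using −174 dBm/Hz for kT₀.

Noise floor: N = −174 + 10 log₁₀(B) + NF
10 log₁₀(1.73×10⁵) = 52.38 dB
N = −174 + 52.38 + 9.48 = −112.14 dBm
SNR = P_sig − N = −91.6 − (−112.14) = 20.54 dB → 20.5 dB

20.5 dB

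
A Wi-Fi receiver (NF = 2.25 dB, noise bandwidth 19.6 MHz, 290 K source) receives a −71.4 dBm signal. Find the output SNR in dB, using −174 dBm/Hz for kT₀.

Noise floor: N = −174 + 10 log₁₀(B) + NF
10 log₁₀(1.96×10⁷) = 72.92 dB
N = −174 + 72.92 + 2.25 = −98.83 dBm
SNR = P_sig − N = −71.4 − (−98.83) = 27.43 dB → 27.4 dB

27.4 dB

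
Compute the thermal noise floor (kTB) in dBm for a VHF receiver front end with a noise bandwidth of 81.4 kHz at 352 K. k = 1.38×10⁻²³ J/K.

−124.0 dBm

P_n = kTB = 1.38×10⁻²³ × 352 × 8.14×10⁴ = 3.95×10⁻¹⁶ W
In dBm: 10 log₁₀(3.95×10⁻¹⁶ / 10⁻³) = −124.0 dBm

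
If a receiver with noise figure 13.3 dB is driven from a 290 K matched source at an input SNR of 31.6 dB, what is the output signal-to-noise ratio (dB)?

18.3 dB

By definition F = SNR_in/SNR_out, so in dB: SNR_out = SNR_in − NF
SNR_out = 31.6 − 13.3 = 18.3 dB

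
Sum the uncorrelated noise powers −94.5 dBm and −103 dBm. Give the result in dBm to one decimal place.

Convert to linear, add, convert back:
P₁ = 3.55×10⁻¹³ W, P₂ = 5.01×10⁻¹⁴ W
P_tot = 4.05×10⁻¹³ W → 10 log₁₀(P_tot / 10⁻³) = −93.9 dBm

−93.9 dBm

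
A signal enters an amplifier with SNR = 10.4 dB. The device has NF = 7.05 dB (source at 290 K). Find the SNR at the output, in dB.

By definition F = SNR_in/SNR_out, so in dB: SNR_out = SNR_in − NF
SNR_out = 10.4 − 7.05 = 3.35 dB

3.35 dB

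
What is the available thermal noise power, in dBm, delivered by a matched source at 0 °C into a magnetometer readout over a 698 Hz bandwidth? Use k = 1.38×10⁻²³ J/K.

T = 0 °C + 273.15 = 273.15 K
P_n = kTB = 1.38×10⁻²³ × 273.15 × 6.98×10² = 2.63×10⁻¹⁸ W
In dBm: 10 log₁₀(2.63×10⁻¹⁸ / 10⁻³) = −145.8 dBm

−145.8 dBm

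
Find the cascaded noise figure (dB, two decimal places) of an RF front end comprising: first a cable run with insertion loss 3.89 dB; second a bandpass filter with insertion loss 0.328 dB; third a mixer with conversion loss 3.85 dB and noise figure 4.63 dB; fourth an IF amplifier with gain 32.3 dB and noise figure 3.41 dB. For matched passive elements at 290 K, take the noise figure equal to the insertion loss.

11.85 dB

Convert to linear (a loss of L dB is a gain of −L dB): F_i = 10^(NF_i/10), G_i = 10^(G_i,dB/10)
  Stage 1: F_1 = 10^(3.89/10) = 2.449, G_1 = 10^(−3.89/10) = 0.4083
  Stage 2: F_2 = 10^(0.328/10) = 1.078, G_2 = 10^(−0.328/10) = 0.9273
  Stage 3: F_3 = 10^(4.63/10) = 2.904, G_3 = 10^(−3.85/10) = 0.4121
  Stage 4: F_4 = 10^(3.41/10) = 2.193, G_4 = 10^(32.3/10) = 1698
Friis cascade:
  F = 2.449 + (1.078 − 1)/0.4083 + (2.904 − 1)/0.3786 + (2.193 − 1)/0.1560 = 15.31
NF = 10 log₁₀(15.31) = 11.85 dB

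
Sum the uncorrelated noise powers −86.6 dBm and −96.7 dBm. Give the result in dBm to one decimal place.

−86.2 dBm

Convert to linear, add, convert back:
P₁ = 2.19×10⁻¹² W, P₂ = 2.14×10⁻¹³ W
P_tot = 2.40×10⁻¹² W → 10 log₁₀(P_tot / 10⁻³) = −86.2 dBm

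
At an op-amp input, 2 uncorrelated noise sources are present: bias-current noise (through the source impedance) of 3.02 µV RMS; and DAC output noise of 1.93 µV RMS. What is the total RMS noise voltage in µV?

Uncorrelated sources add in power (mean-square): V_tot = √(ΣV_i²)
V_tot = √[(3.02×10⁻⁶)² + (1.93×10⁻⁶)²] = 3.58×10⁻⁶ V = 3.58 µV

3.58 µV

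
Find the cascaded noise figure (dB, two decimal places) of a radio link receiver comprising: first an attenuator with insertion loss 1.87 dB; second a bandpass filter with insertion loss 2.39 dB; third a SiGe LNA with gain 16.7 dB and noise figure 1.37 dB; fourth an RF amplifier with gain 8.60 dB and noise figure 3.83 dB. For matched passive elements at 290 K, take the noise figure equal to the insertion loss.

5.72 dB

Convert to linear (a loss of L dB is a gain of −L dB): F_i = 10^(NF_i/10), G_i = 10^(G_i,dB/10)
  Stage 1: F_1 = 10^(1.87/10) = 1.538, G_1 = 10^(−1.87/10) = 0.6501
  Stage 2: F_2 = 10^(2.39/10) = 1.734, G_2 = 10^(−2.39/10) = 0.5768
  Stage 3: F_3 = 10^(1.37/10) = 1.371, G_3 = 10^(16.7/10) = 46.77
  Stage 4: F_4 = 10^(3.83/10) = 2.415, G_4 = 10^(8.60/10) = 7.244
Friis cascade:
  F = 1.538 + (1.734 − 1)/0.6501 + (1.371 − 1)/0.3750 + (2.415 − 1)/17.54 = 3.737
NF = 10 log₁₀(3.737) = 5.72 dB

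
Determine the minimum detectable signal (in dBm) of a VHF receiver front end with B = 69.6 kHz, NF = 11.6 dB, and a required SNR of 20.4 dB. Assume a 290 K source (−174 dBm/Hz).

−93.6 dBm

Sensitivity = −174 + 10 log₁₀(B) + NF + SNR_min
= −174 + 48.43 + 11.6 + 20.4
= −93.57 dBm → −93.6 dBm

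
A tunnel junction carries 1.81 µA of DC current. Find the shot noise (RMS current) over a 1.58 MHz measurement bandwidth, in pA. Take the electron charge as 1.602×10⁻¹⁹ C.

I_n = √(2qI·B)
2qI·B = 2 × 1.602×10⁻¹⁹ × 1.81×10⁻⁶ × 1.58×10⁶ = 9.16×10⁻¹⁹ A²
I_n = √(9.16×10⁻¹⁹) = 9.57×10⁻¹⁰ A = 957 pA

957 pA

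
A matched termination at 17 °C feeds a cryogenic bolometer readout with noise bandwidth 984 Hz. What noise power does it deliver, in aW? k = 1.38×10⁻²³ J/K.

T = 17 °C + 273.15 = 290.15 K
P_n = kTB = 1.38×10⁻²³ × 290.15 × 9.84×10² = 3.94×10⁻¹⁸ W = 3.94 aW

3.94 aW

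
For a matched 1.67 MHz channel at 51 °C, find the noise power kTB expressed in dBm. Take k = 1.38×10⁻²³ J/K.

−111.3 dBm

T = 51 °C + 273.15 = 324.15 K
P_n = kTB = 1.38×10⁻²³ × 324.15 × 1.67×10⁶ = 7.47×10⁻¹⁵ W
In dBm: 10 log₁₀(7.47×10⁻¹⁵ / 10⁻³) = −111.3 dBm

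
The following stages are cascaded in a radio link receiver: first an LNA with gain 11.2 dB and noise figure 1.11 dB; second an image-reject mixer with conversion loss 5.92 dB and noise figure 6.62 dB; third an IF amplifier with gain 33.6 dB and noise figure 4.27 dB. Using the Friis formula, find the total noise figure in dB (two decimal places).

Convert to linear (a loss of L dB is a gain of −L dB): F_i = 10^(NF_i/10), G_i = 10^(G_i,dB/10)
  Stage 1: F_1 = 10^(1.11/10) = 1.291, G_1 = 10^(11.2/10) = 13.18
  Stage 2: F_2 = 10^(6.62/10) = 4.592, G_2 = 10^(−5.92/10) = 0.2559
  Stage 3: F_3 = 10^(4.27/10) = 2.673, G_3 = 10^(33.6/10) = 2291
Friis cascade:
  F = 1.291 + (4.592 − 1)/13.18 + (2.673 − 1)/3.373 = 2.060
NF = 10 log₁₀(2.060) = 3.14 dB

3.14 dB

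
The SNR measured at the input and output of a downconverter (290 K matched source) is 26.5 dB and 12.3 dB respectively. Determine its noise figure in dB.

NF (dB) = SNR_in(dB) − SNR_out(dB) when the source is at T₀
NF = 26.5 − 12.3 = 14.2 dB

14.2 dB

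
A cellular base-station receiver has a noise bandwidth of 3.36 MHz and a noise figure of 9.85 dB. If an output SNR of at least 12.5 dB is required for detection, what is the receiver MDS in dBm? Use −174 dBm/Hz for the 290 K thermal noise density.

−86.4 dBm

Sensitivity = −174 + 10 log₁₀(B) + NF + SNR_min
= −174 + 65.26 + 9.85 + 12.5
= −86.39 dBm → −86.4 dBm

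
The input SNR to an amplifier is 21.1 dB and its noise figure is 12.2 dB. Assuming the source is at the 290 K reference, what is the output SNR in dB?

By definition F = SNR_in/SNR_out, so in dB: SNR_out = SNR_in − NF
SNR_out = 21.1 − 12.2 = 8.9 dB

8.9 dB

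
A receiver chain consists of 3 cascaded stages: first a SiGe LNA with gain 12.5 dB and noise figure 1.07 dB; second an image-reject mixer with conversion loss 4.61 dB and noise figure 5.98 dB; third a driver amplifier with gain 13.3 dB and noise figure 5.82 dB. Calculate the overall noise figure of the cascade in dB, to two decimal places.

2.80 dB

Convert to linear (a loss of L dB is a gain of −L dB): F_i = 10^(NF_i/10), G_i = 10^(G_i,dB/10)
  Stage 1: F_1 = 10^(1.07/10) = 1.279, G_1 = 10^(12.5/10) = 17.78
  Stage 2: F_2 = 10^(5.98/10) = 3.963, G_2 = 10^(−4.61/10) = 0.3459
  Stage 3: F_3 = 10^(5.82/10) = 3.819, G_3 = 10^(13.3/10) = 21.38
Friis cascade:
  F = 1.279 + (3.963 − 1)/17.78 + (3.819 − 1)/6.152 = 1.904
NF = 10 log₁₀(1.904) = 2.80 dB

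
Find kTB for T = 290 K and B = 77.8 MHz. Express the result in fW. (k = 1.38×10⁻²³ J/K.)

311 fW

P_n = kTB = 1.38×10⁻²³ × 290 × 7.78×10⁷ = 3.11×10⁻¹³ W = 311 fW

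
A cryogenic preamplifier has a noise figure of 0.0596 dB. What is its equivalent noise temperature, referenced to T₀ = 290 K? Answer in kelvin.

F = 10^(0.0596/10) = 1.01382
T_e = (F − 1)·T₀ = (1.01382 − 1) × 290 = 4.01 K

4.01 K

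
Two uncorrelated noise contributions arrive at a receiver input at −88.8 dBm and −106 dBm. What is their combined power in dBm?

−88.7 dBm

Convert to linear, add, convert back:
P₁ = 1.32×10⁻¹² W, P₂ = 2.51×10⁻¹⁴ W
P_tot = 1.34×10⁻¹² W → 10 log₁₀(P_tot / 10⁻³) = −88.7 dBm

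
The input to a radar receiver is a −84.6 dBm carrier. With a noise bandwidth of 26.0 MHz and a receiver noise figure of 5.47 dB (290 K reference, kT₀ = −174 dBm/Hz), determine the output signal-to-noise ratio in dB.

9.8 dB

Noise floor: N = −174 + 10 log₁₀(B) + NF
10 log₁₀(2.60×10⁷) = 74.15 dB
N = −174 + 74.15 + 5.47 = −94.38 dBm
SNR = P_sig − N = −84.6 − (−94.38) = 9.78 dB → 9.8 dB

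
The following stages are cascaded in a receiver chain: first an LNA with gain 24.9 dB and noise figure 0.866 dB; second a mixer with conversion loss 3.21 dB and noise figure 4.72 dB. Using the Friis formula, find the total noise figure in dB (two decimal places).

0.89 dB

Convert to linear (a loss of L dB is a gain of −L dB): F_i = 10^(NF_i/10), G_i = 10^(G_i,dB/10)
  Stage 1: F_1 = 10^(0.866/10) = 1.221, G_1 = 10^(24.9/10) = 309.0
  Stage 2: F_2 = 10^(4.72/10) = 2.965, G_2 = 10^(−3.21/10) = 0.4775
Friis cascade:
  F = 1.221 + (2.965 − 1)/309.0 = 1.227
NF = 10 log₁₀(1.227) = 0.89 dB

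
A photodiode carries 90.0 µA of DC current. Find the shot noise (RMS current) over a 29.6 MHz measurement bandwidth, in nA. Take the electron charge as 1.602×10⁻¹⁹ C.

I_n = √(2qI·B)
2qI·B = 2 × 1.602×10⁻¹⁹ × 9.00×10⁻⁵ × 2.96×10⁷ = 8.54×10⁻¹⁶ A²
I_n = √(8.54×10⁻¹⁶) = 2.92×10⁻⁸ A = 29.2 nA

29.2 nA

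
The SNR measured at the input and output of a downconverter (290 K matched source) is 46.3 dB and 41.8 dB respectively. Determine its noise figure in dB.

NF (dB) = SNR_in(dB) − SNR_out(dB) when the source is at T₀
NF = 46.3 − 41.8 = 4.5 dB

4.5 dB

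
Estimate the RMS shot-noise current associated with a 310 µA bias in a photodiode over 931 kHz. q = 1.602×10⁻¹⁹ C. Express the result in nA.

I_n = √(2qI·B)
2qI·B = 2 × 1.602×10⁻¹⁹ × 3.10×10⁻⁴ × 9.31×10⁵ = 9.25×10⁻¹⁷ A²
I_n = √(9.25×10⁻¹⁷) = 9.62×10⁻⁹ A = 9.62 nA

9.62 nA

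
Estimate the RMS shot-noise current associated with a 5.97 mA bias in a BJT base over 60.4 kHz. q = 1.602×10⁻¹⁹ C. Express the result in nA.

I_n = √(2qI·B)
2qI·B = 2 × 1.602×10⁻¹⁹ × 5.97×10⁻³ × 6.04×10⁴ = 1.16×10⁻¹⁶ A²
I_n = √(1.16×10⁻¹⁶) = 1.07×10⁻⁸ A = 10.7 nA

10.7 nA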